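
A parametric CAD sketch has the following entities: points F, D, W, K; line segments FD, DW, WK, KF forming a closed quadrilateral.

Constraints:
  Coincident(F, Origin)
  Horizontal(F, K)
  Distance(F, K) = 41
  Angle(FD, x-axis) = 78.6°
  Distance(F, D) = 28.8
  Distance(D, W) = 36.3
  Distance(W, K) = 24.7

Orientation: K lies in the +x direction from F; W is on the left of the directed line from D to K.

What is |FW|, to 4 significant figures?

48.56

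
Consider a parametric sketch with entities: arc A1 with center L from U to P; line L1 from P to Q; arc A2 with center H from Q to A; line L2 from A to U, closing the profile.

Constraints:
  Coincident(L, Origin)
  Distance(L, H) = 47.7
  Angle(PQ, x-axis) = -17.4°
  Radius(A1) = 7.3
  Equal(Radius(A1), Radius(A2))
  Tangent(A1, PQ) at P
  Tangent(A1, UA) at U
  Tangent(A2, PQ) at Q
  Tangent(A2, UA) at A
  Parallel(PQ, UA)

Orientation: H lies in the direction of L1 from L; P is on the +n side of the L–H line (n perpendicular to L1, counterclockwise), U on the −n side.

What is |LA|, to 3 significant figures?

48.3

The slot axis is L1's direction at -17.4°, so u = (cos -17.4°, sin -17.4°) = (0.954, -0.299) and n = (−sin -17.4°, cos -17.4°) = (0.299, 0.954). L is at the origin and H lies 47.7 along u from L, so H = 47.7·u = (45.5, -14.3). Tangency of A1 to both parallel lines with radius 7.3 puts P and U at L ± 7.3·n: P = (2.18, 6.97), U = (-2.18, -6.97). Equal radii place Q and A the same way about H: Q = H + 7.3·n = (47.7, -7.30), A = H − 7.3·n = (43.3, -21.2). Then |LA| = |A − L| = 48.3.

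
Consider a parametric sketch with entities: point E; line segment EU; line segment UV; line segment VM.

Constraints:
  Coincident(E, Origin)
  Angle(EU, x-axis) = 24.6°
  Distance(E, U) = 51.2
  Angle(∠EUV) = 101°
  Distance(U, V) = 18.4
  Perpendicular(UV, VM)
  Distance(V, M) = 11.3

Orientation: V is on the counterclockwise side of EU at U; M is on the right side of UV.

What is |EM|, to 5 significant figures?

67.698

E is at the origin; EU runs at 24.6° with length 51.2, so U = 51.2·(cos 24.6°, sin 24.6°) = (46.553, 21.314). ∠EUV = 101.0°, so UV runs at 24.6° + (180° − 101.0°) = 103.60° from the x-axis; with |UV| = 18.4, V = U + 18.4·(cos 103.60°, sin 103.60°) = (42.226, 39.198). UV ⟂ VM; with |VM| = 11.3 on the right of UV, M = V + 11.3·(0.97196, 0.23514) = (53.209, 41.855). Then |EM| = |M − E| = 67.698.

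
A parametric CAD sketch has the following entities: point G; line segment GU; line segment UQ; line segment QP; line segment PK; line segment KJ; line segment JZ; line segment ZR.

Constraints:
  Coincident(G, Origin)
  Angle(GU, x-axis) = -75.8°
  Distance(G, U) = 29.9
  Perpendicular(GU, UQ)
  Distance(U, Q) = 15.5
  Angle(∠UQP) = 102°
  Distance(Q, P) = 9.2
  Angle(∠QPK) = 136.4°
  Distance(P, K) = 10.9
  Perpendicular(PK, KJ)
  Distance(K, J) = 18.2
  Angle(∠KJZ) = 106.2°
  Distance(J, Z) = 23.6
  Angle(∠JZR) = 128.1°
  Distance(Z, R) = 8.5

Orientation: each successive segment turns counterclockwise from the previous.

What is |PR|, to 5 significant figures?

27.229

G is at the origin; GU runs at -75.8° with length 29.9, so U = (7.3347, -28.986). GU is perpendicular to UQ, so UQ runs at 14.200°; with |UQ| = 15.5, Q = (22.361, -25.184). ∠UQP = 102.0° gives QP at 92.200° from the x-axis; with |QP| = 9.2, P = (22.008, -15.991). ∠QPK = 136.4° gives PK at 135.80° from the x-axis; with |PK| = 10.9, K = (14.194, -8.3918). PK is perpendicular to KJ, so KJ runs at -134.20°; with |KJ| = 18.2, J = (1.5052, -21.440). ∠KJZ = 106.2° gives JZ at -60.400° from the x-axis; with |JZ| = 23.6, Z = (13.162, -41.960). ∠JZR = 128.1° gives ZR at -8.5000° from the x-axis; with |ZR| = 8.5, R = (21.569, -43.216). Then |PR| = |R − P| = 27.229.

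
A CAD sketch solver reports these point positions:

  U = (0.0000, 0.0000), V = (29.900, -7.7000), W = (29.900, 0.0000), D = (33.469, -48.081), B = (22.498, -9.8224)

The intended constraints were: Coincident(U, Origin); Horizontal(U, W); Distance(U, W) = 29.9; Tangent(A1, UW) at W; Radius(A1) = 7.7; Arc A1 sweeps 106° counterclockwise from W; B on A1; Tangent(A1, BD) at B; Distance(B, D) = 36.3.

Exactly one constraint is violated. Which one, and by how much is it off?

Distance(B, D) = 36.3 — off by 3.50.

U = (0.00, 0.00) ✓; U.y = 0.00, W.y = 0.00 ✓; |UW| = 29.90 ✓; ∠(VW, WU) = 90.00° ✓; |VW| = 7.700 ✓; bearing(V→B) − bearing(V→W) = 106.0° ✓; |VB| = 7.700 ✓; ∠(VB, BD) = 90.00° ✓; |BD| = 39.80 ✗.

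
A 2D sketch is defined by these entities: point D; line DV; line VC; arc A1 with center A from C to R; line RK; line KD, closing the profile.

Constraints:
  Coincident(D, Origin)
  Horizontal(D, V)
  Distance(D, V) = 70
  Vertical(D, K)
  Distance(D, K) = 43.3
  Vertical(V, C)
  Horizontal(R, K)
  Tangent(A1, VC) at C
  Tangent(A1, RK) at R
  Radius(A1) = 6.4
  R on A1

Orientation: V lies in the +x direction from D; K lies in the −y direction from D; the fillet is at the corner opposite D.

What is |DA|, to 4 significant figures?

73.53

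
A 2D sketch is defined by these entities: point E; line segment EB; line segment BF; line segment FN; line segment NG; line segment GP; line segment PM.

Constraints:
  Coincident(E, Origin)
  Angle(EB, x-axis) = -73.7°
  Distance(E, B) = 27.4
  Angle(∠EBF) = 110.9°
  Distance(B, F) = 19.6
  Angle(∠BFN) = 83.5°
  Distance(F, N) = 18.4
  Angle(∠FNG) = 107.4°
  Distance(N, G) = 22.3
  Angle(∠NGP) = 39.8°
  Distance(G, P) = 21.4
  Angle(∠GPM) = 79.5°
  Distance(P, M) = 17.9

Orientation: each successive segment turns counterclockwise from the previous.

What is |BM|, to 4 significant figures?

28.53

∠NGP = 39.8° gives GP at -55.30° from the x-axis; with |GP| = 21.4, P = (17.31, -21.12). ∠GPM = 79.5° gives PM at 45.20° from the x-axis; with |PM| = 17.9, M = (29.92, -8.414). Then |BM| = |M − B| = 28.53.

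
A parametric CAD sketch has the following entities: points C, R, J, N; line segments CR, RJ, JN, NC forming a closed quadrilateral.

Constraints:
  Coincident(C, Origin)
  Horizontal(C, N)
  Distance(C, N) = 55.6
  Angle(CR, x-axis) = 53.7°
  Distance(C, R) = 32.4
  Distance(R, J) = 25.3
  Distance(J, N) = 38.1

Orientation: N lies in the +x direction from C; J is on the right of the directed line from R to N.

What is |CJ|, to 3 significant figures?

17.5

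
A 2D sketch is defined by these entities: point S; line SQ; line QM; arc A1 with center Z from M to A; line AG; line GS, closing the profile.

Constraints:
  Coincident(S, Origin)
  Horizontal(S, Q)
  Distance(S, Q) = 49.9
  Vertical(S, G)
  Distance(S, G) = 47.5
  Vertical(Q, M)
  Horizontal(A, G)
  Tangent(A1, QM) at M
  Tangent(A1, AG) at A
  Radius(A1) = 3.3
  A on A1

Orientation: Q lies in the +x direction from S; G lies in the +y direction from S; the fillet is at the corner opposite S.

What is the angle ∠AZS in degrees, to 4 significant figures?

133.5°

The virtual corner opposite S is at (49.90, 47.50). The tangent condition forces ZM to be normal to QM and the tangent condition forces ZA to be normal to AG, with radius 3.3, so the center Z sits 3.3 in from both sides at Z = (46.60, 44.20). That places the tangent points at M = (49.90, 44.20) on QM and A = (46.60, 47.50) on AG. Then cos ∠AZS = ZA·ZS / (|ZA||ZS|), giving 133.5°.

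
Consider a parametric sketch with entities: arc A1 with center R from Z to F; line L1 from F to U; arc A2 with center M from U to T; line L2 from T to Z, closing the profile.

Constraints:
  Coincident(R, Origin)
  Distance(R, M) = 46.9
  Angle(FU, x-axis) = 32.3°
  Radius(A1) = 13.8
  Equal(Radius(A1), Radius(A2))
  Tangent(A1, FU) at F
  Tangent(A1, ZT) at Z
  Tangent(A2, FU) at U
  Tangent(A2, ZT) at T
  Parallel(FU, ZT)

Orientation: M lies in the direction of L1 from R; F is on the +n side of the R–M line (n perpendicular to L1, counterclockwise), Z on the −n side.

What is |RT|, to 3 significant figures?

48.9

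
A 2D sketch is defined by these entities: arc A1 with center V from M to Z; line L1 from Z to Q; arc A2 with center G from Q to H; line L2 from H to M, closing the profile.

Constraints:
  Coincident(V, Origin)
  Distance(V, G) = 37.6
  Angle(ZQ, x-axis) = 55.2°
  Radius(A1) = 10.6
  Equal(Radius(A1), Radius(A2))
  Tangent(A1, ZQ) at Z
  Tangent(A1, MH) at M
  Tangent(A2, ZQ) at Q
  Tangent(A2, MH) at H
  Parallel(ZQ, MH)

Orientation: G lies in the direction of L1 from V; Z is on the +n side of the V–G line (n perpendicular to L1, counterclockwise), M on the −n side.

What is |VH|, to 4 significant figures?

39.07

The slot axis is L1's direction at 55.2°, so u = (cos 55.2°, sin 55.2°) = (0.5707, 0.8211) and n = (−sin 55.2°, cos 55.2°) = (-0.8211, 0.5707). V is at the origin and G lies 37.6 along u from V, so G = 37.6·u = (21.46, 30.88). Tangency of A1 to both parallel lines with radius 10.6 puts Z and M at V ± 10.6·n: Z = (-8.704, 6.050), M = (8.704, -6.050). Equal radii place Q and H the same way about G: Q = G + 10.6·n = (12.75, 36.92), H = G − 10.6·n = (30.16, 24.83). Then |VH| = |H − V| = 39.07.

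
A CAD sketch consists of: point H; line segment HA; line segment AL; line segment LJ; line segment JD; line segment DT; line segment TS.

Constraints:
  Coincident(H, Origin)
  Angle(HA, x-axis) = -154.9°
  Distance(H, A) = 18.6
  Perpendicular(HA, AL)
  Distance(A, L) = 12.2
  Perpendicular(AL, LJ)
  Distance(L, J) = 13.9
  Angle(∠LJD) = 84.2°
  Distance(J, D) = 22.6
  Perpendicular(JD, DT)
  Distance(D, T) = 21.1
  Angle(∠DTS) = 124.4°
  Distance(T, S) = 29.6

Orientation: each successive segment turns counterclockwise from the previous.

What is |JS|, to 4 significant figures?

37.87

H is at the origin; HA runs at -154.9° with length 18.6, so A = (-16.84, -7.890). HA is perpendicular to AL, so AL runs at -64.90°; with |AL| = 12.2, L = (-11.67, -18.94). AL is perpendicular to LJ, so LJ runs at 25.10°; with |LJ| = 13.9, J = (0.9191, -13.04). ∠LJD = 84.2° gives JD at 120.9° from the x-axis; with |JD| = 22.6, D = (-10.69, 6.351). JD ⟂ DT, so DT runs at -149.1°; with |DT| = 21.1, T = (-28.79, -4.485). ∠DTS = 124.4° gives TS at -93.50° from the x-axis; with |TS| = 29.6, S = (-30.60, -34.03). Then |JS| = |S − J| = 37.87.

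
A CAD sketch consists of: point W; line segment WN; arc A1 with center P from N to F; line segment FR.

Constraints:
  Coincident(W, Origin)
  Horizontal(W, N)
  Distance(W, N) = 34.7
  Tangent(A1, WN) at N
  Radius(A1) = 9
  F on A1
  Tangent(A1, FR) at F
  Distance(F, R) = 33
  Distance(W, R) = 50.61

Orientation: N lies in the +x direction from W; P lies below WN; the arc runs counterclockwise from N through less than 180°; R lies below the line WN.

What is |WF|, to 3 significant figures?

27.4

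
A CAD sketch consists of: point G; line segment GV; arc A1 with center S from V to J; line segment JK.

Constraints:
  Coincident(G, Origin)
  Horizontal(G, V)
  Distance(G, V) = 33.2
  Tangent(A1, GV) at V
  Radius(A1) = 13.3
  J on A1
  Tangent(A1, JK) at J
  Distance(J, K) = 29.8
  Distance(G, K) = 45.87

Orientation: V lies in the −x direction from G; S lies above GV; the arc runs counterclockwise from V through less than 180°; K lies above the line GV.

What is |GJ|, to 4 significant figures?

23.49

G is at the origin; G and V share the same y with |GV| = 33.2 and V on the −x side, so V = (-33.20, 0.000). Tangency of A1 to GV means the radius SV is perpendicular to GV, so S = V + (0, 13.3) = (-33.20, 13.30). Since SJ ⟂ JK (tangency), |SK| = √(13.3² + 29.8²) = 32.63 regardless of where J sits on A1. So K lies on both circle(G, 45.87) and circle(S, 32.63); the above-GV intersection is K = (-18.01, 42.18). J is the foot of the tangent from K: J = (-19.93, 12.45).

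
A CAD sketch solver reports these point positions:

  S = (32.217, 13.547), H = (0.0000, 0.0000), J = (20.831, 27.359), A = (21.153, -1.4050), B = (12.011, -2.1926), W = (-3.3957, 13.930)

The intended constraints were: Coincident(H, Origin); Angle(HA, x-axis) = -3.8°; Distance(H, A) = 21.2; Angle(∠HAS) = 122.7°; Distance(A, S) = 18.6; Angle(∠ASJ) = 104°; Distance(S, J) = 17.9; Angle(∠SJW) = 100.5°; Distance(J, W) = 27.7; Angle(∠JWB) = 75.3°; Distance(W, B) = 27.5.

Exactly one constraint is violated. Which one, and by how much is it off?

Distance(W, B) = 27.5 — off by 5.20.

H = (0.00, 0.00) ✓; HA at -3.800° ✓; |HA| = 21.20 ✓; ∠HAS = 122.7° ✓; |AS| = 18.60 ✓; ∠ASJ = 104.0° ✓; |SJ| = 17.90 ✓; ∠SJW = 100.5° ✓; |JW| = 27.70 ✓; ∠JWB = 75.30° ✓; |WB| = 22.30 ✗.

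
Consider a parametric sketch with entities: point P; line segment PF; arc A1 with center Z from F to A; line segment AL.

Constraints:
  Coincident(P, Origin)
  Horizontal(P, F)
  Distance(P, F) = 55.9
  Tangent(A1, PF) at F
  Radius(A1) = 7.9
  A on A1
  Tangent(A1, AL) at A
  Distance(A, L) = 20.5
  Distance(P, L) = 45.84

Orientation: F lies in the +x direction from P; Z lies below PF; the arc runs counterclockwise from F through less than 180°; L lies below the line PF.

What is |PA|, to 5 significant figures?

49.010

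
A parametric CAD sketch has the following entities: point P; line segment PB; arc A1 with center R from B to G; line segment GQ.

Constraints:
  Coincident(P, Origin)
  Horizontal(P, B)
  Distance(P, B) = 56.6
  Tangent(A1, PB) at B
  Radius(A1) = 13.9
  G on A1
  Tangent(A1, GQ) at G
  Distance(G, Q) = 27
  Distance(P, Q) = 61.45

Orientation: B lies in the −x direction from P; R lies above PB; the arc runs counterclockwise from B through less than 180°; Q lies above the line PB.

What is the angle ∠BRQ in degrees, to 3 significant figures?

157°

Checks: |RG| = 13.90 ✓; ∠(RG, GQ) = 90.00° ✓; |GQ| = 27.00 ✓; |PQ| = 61.45 ✓.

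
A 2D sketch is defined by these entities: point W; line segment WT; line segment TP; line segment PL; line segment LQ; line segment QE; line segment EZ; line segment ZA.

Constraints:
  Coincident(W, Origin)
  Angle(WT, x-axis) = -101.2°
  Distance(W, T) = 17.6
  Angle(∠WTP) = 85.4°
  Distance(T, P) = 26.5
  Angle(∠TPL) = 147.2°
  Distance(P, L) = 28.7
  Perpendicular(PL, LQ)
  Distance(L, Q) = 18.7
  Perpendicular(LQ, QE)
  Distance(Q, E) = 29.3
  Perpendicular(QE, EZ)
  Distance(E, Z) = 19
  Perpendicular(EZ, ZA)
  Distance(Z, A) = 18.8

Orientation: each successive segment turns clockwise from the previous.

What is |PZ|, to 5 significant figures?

0.67082

LQ ⟂ QE, so QE runs at -48.600°; with |QE| = 29.3, E = (-14.493, 1.8671). The perpendicularity gives EZ at right angles to QE, so EZ runs at -138.60°; with |EZ| = 19.0, Z = (-28.746, -10.698). Then |PZ| = |Z − P| = 0.67082.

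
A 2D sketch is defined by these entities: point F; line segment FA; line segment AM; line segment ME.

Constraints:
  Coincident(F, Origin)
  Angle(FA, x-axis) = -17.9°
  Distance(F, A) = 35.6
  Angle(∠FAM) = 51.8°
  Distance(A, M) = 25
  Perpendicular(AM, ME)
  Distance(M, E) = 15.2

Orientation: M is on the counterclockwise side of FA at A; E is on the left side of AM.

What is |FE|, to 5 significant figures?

13.120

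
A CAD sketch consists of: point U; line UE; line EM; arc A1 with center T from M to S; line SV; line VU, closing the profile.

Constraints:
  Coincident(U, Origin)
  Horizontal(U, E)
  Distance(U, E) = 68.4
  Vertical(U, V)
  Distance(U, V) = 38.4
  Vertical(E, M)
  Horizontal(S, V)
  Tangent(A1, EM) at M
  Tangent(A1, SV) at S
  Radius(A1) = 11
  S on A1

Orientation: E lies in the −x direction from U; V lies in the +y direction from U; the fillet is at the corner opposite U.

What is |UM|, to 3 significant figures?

73.7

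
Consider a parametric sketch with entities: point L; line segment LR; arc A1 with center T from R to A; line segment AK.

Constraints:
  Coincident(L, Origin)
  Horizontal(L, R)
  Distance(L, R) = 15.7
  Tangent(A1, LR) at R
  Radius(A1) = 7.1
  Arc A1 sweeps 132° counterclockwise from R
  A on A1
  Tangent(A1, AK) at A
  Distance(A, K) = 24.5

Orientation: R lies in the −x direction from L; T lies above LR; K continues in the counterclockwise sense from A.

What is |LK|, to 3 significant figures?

40.3

On A1, R sits at bearing -90° from T; a 132° counterclockwise sweep puts A at bearing 42°, so A = T + 7.1·(cos 42°, sin 42°) = (-10.4, 11.9). A1 meets AK tangentially, so TA is at right angles to AK, so AK runs along (−sin 42°, cos 42°); with |AK| = 24.5, K = (-26.8, 30.1). Then |LK| = |K − L| = 40.3.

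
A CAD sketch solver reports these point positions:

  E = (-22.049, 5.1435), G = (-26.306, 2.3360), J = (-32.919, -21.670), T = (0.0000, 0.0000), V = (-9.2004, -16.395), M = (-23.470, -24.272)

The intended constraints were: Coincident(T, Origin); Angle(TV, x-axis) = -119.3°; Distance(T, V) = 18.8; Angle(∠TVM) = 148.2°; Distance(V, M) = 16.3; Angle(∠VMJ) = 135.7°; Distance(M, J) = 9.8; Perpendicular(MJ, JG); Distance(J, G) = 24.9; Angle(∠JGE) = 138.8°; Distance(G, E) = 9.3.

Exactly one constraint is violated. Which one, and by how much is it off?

Distance(G, E) = 9.3 — off by 4.20.

T = (0.00, 0.00) ✓; TV at -119.3° ✓; |TV| = 18.80 ✓; ∠TVM = 148.2° ✓; |VM| = 16.30 ✓; ∠VMJ = 135.7° ✓; |MJ| = 9.801 ✓; ∠(MJ, JG) = 90.01° ✓; |JG| = 24.90 ✓; ∠JGE = 138.8° ✓; |GE| = 5.099 ✗.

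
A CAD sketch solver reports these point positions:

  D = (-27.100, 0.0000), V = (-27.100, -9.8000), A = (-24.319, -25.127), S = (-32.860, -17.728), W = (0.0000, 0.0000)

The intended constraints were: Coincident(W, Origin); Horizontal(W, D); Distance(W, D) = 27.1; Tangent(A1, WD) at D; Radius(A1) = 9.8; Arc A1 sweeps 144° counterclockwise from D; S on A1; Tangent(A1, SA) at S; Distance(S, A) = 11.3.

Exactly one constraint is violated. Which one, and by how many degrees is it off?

Tangent(A1, SA) at S — off by 4.90°.

W = (0.00, 0.00) ✓; W.y = 0.00, D.y = 0.00 ✓; |WD| = 27.10 ✓; ∠(VD, DW) = 90.00° ✓; |VD| = 9.800 ✓; bearing(V→S) − bearing(V→D) = 144.0° ✓; |VS| = 9.800 ✓; ∠(VS, SA) = 94.90° ✗; |SA| = 11.30 ✓.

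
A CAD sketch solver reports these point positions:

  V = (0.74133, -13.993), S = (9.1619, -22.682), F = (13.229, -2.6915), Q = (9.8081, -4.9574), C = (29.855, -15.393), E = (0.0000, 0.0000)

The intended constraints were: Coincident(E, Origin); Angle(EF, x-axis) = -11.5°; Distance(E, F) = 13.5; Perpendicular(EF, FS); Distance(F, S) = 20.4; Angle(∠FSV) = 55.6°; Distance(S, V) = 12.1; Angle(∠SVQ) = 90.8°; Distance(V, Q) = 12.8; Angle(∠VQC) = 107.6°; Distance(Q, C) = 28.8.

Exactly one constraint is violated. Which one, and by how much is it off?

Distance(Q, C) = 28.8 — off by 6.20.

E = (0.00, 0.00) ✓; EF at -11.50° ✓; |EF| = 13.50 ✓; ∠(EF, FS) = 90.00° ✓; |FS| = 20.40 ✓; ∠FSV = 55.60° ✓; |SV| = 12.10 ✓; ∠SVQ = 90.80° ✓; |VQ| = 12.80 ✓; ∠VQC = 107.6° ✓; |QC| = 22.60 ✗.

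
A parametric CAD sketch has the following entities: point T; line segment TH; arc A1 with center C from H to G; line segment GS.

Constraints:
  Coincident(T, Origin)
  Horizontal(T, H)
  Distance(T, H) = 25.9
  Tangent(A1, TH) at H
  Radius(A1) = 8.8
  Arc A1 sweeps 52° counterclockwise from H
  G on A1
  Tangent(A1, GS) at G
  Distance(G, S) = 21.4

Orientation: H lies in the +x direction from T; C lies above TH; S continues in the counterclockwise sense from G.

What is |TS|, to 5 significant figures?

50.267

T is at the origin; TH is horizontal with |TH| = 25.9 and H on the +x side, so H = (25.900, 0.0000). Since A1 is tangent to TH there, CH ⟂ TH, so C = H + (0, 8.8) = (25.900, 8.8000). On A1, H sits at bearing -90° from C; a 52° counterclockwise sweep puts G at bearing -38°, so G = C + 8.8·(cos -38°, sin -38°) = (32.834, 3.3822). Since A1 is tangent to GS there, CG ⟂ GS, so GS runs along (−sin -38°, cos -38°); with |GS| = 21.4, S = (46.010, 20.246). Then |TS| = |S − T| = 50.267.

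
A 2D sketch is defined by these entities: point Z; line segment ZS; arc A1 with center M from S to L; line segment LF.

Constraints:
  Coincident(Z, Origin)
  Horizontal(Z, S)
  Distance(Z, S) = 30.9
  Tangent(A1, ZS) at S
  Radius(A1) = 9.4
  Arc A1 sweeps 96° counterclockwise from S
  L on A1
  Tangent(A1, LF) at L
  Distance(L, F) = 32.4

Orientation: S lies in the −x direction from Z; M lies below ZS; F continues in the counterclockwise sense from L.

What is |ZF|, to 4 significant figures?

56.34

Z is at the origin; ZS is horizontal with |ZS| = 30.9 and S on the −x side, so S = (-30.90, 0.000). Tangency of A1 to ZS means the radius MS is perpendicular to ZS, so M = S + (0, -9.4) = (-30.90, -9.400). On A1, S sits at bearing 90° from M; a 96° counterclockwise sweep puts L at bearing 186°, so L = M + 9.4·(cos 186°, sin 186°) = (-40.25, -10.38). Tangency of A1 to LF means the radius ML is perpendicular to LF, so LF runs along (−sin 186°, cos 186°); with |LF| = 32.4, F = (-36.86, -42.61). Then |ZF| = |F − Z| = 56.34.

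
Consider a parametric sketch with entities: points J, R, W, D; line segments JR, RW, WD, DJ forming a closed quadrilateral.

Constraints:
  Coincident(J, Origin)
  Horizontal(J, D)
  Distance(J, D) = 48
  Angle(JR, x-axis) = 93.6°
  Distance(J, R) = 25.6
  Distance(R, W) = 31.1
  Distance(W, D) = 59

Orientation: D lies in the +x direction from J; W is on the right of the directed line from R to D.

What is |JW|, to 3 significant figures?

11.6

J is at the origin; JD is horizontal with |JD| = 48.0 and D in +x, so D = (48.0, 0). JR runs at 93.6° with |JR| = 25.6, so R = (-1.61, 25.5). W is determined by |RW| = 31.1 and |WD| = 59.0 together: it lies at the intersection of circle(R, 31.1) and circle(D, 59.0). With |RD| = 55.8, the foot of the radical line on RD is 5.38 from R and the perpendicular offset is √(31.1² − 5.38²) = 30.6. Taking the right-of-RD solution: W = (-10.9, -4.14).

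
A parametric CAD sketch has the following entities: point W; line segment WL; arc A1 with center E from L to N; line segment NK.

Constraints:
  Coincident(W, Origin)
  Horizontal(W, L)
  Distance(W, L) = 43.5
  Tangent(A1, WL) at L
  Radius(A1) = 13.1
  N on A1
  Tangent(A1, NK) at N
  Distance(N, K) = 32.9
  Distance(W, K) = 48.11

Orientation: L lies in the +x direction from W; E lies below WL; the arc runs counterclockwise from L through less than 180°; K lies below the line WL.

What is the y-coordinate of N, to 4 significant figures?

-10.10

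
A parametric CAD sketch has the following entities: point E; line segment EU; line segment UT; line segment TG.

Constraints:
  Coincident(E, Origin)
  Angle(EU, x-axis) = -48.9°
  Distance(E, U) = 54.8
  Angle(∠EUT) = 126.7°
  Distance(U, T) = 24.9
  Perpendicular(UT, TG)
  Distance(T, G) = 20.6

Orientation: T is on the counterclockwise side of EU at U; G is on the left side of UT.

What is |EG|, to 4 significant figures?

62.19

∠EUT = 126.7°, so UT runs at -48.9° + (180° − 126.7°) = 4.400° from the x-axis; with |UT| = 24.9, T = U + 24.9·(cos 4.400°, sin 4.400°) = (60.85, -39.38). The perpendicularity gives TG at right angles to UT; with |TG| = 20.6 on the left of UT, G = T + 20.6·(-0.07672, 0.9971) = (59.27, -18.85). Then |EG| = |G − E| = 62.19.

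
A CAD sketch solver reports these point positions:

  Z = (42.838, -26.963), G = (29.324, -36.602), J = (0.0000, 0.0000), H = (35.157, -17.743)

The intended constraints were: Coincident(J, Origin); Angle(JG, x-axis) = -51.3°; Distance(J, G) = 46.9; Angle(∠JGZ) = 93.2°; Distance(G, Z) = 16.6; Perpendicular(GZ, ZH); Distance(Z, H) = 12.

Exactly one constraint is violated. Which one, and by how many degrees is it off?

Perpendicular(GZ, ZH) — off by 4.30°.

J = (0.00, 0.00) ✓; JG at -51.30° ✓; |JG| = 46.90 ✓; ∠JGZ = 93.20° ✓; |GZ| = 16.60 ✓; ∠(GZ, ZH) = 94.30° ✗; |ZH| = 12.00 ✓.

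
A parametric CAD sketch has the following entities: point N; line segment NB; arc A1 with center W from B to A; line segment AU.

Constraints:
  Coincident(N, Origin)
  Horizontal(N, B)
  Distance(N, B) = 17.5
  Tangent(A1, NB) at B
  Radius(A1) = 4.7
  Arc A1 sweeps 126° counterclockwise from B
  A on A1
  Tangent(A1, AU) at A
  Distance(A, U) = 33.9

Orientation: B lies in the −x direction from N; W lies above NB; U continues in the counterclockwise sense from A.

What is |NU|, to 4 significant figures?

48.45

N is at the origin; NB is horizontal with |NB| = 17.5 and B on the −x side, so B = (-17.50, 0.000). A1 meets NB tangentially, so WB is at right angles to NB, so W = B + (0, 4.7) = (-17.50, 4.700). On A1, B sits at bearing -90° from W; a 126° counterclockwise sweep puts A at bearing 36°, so A = W + 4.7·(cos 36°, sin 36°) = (-13.70, 7.463). The tangent condition forces WA to be normal to AU, so AU runs along (−sin 36°, cos 36°); with |AU| = 33.9, U = (-33.62, 34.89). Then |NU| = |U − N| = 48.45.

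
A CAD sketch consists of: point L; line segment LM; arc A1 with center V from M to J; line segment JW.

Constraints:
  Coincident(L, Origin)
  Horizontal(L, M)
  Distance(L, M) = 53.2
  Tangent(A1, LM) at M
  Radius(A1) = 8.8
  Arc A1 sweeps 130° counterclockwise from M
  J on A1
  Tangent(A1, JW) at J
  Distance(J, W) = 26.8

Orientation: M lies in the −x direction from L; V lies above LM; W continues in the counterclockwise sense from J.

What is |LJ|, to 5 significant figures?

48.656

Tangency of A1 to LM means the radius VM is perpendicular to LM, so V = M + (0, 8.8) = (-53.200, 8.8000). On A1, M sits at bearing -90° from V; a 130° counterclockwise sweep puts J at bearing 40°, so J = V + 8.8·(cos 40°, sin 40°) = (-46.459, 14.457). Then |LJ| = |J − L| = 48.656.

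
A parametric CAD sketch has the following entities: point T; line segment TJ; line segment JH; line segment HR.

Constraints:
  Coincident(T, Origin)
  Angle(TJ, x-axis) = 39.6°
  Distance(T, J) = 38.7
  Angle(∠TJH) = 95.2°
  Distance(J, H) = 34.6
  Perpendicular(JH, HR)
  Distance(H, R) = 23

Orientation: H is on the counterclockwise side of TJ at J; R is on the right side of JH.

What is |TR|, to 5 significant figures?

72.384

∠TJH = 95.2°, so JH runs at 39.6° + (180° − 95.2°) = 124.40° from the x-axis; with |JH| = 34.6, H = J + 34.6·(cos 124.40°, sin 124.40°) = (10.271, 53.217). The perpendicularity gives HR at right angles to JH; with |HR| = 23.0 on the right of JH, R = H + 23.0·(0.82511, 0.56497) = (29.249, 66.211). Then |TR| = |R − T| = 72.384.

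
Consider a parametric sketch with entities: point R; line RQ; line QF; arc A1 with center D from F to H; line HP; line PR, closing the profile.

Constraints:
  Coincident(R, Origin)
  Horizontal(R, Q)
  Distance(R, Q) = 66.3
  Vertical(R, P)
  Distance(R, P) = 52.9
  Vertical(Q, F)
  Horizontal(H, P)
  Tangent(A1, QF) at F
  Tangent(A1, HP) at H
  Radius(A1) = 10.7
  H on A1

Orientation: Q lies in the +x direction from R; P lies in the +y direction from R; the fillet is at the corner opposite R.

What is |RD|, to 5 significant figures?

69.801

R is at the origin; RQ is horizontal with |RQ| = 66.3 and Q on the +x side, so Q = (66.300, 0.0000). R and P share the same x with |RP| = 52.9 and P on the +y side, so P = (0.0000, 52.900). The virtual corner opposite R is at (66.300, 52.900). Tangency of A1 to QF means the radius DF is perpendicular to QF and A1 meets HP tangentially, so DH is at right angles to HP, with radius 10.7, so the center D sits 10.7 in from both sides at D = (55.600, 42.200). Then |RD| = |D − R| = 69.801.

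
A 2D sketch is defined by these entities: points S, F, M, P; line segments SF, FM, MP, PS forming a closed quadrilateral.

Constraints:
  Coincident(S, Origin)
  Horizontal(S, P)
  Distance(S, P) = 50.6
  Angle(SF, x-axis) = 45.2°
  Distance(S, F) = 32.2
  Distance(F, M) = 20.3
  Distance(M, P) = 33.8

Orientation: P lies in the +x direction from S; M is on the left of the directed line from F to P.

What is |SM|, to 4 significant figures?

51.92

S is at the origin; S and P share the same y with |SP| = 50.6 and P in +x, so P = (50.6, 0). SF runs at 45.2° with |SF| = 32.2, so F = (22.69, 22.85). M is determined by |FM| = 20.3 and |MP| = 33.8 together: it lies at the intersection of circle(F, 20.3) and circle(P, 33.8). With |FP| = 36.07, the foot of the radical line on FP is 7.911 from F and the perpendicular offset is √(20.3² − 7.911²) = 18.70. Taking the left-of-FP solution: M = (40.65, 32.30).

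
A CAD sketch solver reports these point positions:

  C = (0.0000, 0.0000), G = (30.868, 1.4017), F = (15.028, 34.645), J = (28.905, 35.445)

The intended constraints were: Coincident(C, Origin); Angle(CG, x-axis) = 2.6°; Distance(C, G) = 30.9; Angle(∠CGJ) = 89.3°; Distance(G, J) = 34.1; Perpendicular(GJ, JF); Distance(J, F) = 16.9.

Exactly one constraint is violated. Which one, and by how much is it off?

Distance(J, F) = 16.9 — off by 3.00.

C = (0.00, 0.00) ✓; CG at 2.600° ✓; |CG| = 30.90 ✓; ∠CGJ = 89.30° ✓; |GJ| = 34.10 ✓; ∠(GJ, JF) = 90.00° ✓; |JF| = 13.90 ✗.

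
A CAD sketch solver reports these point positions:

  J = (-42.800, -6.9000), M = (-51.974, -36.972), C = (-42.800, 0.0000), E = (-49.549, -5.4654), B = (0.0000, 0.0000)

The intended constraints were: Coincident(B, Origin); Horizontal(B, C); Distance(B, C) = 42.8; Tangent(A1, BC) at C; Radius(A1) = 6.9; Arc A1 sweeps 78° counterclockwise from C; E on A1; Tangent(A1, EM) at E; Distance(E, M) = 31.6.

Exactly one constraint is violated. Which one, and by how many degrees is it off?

Tangent(A1, EM) at E — off by 7.60°.

B = (0.00, 0.00) ✓; B.y = 0.00, C.y = 0.00 ✓; |BC| = 42.80 ✓; ∠(JC, CB) = 90.00° ✓; |JC| = 6.900 ✓; bearing(J→E) − bearing(J→C) = 78.00° ✓; |JE| = 6.900 ✓; ∠(JE, EM) = 82.40° ✗; |EM| = 31.60 ✓.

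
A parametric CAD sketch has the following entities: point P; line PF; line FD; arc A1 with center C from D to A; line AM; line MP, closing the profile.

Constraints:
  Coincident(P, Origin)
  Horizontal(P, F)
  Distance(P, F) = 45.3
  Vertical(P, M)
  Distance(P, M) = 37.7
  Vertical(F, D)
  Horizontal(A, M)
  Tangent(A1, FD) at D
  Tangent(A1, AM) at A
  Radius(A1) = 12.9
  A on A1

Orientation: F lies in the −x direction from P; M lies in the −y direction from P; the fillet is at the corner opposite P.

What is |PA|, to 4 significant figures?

49.71

P is at the origin; P and F share the same y with |PF| = 45.3 and F on the −x side, so F = (-45.30, 0.000). P and M share the same x with |PM| = 37.7 and M on the −y side, so M = (0.000, -37.70). The virtual corner opposite P is at (-45.30, -37.70). The tangent condition forces CD to be normal to FD and the tangent condition forces CA to be normal to AM, with radius 12.9, so the center C sits 12.9 in from both sides at C = (-32.40, -24.80). That places the tangent points at D = (-45.30, -24.80) on FD and A = (-32.40, -37.70) on AM. Then |PA| = |A − P| = 49.71.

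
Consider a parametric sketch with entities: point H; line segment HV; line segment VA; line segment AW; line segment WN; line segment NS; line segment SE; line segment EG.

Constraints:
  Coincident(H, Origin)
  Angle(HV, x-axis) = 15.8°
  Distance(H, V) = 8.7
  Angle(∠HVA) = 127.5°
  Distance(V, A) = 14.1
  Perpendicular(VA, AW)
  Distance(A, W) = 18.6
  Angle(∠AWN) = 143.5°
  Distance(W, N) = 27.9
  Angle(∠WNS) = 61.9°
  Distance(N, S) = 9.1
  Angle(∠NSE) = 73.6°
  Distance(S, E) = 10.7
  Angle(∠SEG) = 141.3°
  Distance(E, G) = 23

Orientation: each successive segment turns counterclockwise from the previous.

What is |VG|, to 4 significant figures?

48.91

H is at the origin; HV runs at 15.8° with length 8.7, so V = (8.371, 2.369). ∠HVA = 127.5° gives VA at 68.30° from the x-axis; with |VA| = 14.1, A = (13.58, 15.47). The perpendicularity gives AW at right angles to VA, so AW runs at 158.3°; with |AW| = 18.6, W = (-3.697, 22.35). ∠AWN = 143.5° gives WN at -165.2° from the x-axis; with |WN| = 27.9, N = (-30.67, 15.22). ∠WNS = 61.9° gives NS at -47.10° from the x-axis; with |NS| = 9.1, S = (-24.48, 8.554). ∠NSE = 73.6° gives SE at 59.30° from the x-axis; with |SE| = 10.7, E = (-19.01, 17.75). ∠SEG = 141.3° gives EG at 98.00° from the x-axis; with |EG| = 23.0, G = (-22.22, 40.53). Then |VG| = |G − V| = 48.91.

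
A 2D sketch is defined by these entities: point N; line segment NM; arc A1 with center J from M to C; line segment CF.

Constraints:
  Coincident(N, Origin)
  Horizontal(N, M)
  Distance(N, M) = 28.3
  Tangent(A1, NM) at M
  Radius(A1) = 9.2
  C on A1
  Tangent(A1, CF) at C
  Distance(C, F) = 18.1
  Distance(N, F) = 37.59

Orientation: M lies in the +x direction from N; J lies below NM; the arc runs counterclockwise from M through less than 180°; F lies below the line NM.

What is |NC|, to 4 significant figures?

22.54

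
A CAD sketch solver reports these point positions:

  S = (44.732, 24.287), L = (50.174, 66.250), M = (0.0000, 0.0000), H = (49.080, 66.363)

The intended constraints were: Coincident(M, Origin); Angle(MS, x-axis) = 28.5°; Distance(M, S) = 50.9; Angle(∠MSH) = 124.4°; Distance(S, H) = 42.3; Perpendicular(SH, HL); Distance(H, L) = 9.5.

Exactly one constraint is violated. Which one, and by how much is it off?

Distance(H, L) = 9.5 — off by 8.40.

M = (0.00, 0.00) ✓; MS at 28.50° ✓; |MS| = 50.90 ✓; ∠MSH = 124.4° ✓; |SH| = 42.30 ✓; ∠(SH, HL) = 90.00° ✓; |HL| = 1.100 ✗.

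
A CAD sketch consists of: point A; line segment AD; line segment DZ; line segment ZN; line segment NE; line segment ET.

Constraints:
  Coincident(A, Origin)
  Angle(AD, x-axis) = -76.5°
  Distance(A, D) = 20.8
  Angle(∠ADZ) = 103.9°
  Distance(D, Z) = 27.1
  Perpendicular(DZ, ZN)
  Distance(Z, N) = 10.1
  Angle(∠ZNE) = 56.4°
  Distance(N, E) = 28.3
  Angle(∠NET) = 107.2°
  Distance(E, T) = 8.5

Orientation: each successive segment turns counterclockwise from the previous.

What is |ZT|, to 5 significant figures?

25.226

A is at the origin; AD runs at -76.5° with length 20.8, so D = (4.8557, -20.225). ∠ADZ = 103.9° gives DZ at -0.40000° from the x-axis; with |DZ| = 27.1, Z = (31.955, -20.414). DZ ⟂ ZN, so ZN runs at 89.600°; with |ZN| = 10.1, N = (32.026, -10.315). ∠ZNE = 56.4° gives NE at -146.80° from the x-axis; with |NE| = 28.3, E = (8.3451, -25.811). ∠NET = 107.2° gives ET at -74.000° from the x-axis; with |ET| = 8.5, T = (10.688, -33.981). Then |ZT| = |T − Z| = 25.226.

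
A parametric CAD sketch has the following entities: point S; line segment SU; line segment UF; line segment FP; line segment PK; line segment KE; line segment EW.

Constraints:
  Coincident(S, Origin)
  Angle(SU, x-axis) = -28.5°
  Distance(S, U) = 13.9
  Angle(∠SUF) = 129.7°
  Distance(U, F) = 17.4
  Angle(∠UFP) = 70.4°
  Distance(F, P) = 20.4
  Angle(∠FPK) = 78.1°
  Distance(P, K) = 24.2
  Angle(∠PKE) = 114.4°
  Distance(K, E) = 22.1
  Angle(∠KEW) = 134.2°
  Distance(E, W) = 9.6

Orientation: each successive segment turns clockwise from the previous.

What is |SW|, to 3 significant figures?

33.1

S is at the origin; SU runs at -28.5° with length 13.9, so U = (12.2, -6.63). ∠SUF = 129.7° gives UF at -78.8° from the x-axis; with |UF| = 17.4, F = (15.6, -23.7). ∠UFP = 70.4° gives FP at 172° from the x-axis; with |FP| = 20.4, P = (-4.59, -20.7). ∠FPK = 78.1° gives PK at 69.7° from the x-axis; with |PK| = 24.2, K = (3.81, 1.98). ∠PKE = 114.4° gives KE at 4.10° from the x-axis; with |KE| = 22.1, E = (25.9, 3.56). ∠KEW = 134.2° gives EW at -41.7° from the x-axis; with |EW| = 9.6, W = (33.0, -2.83). Then |SW| = |W − S| = 33.1.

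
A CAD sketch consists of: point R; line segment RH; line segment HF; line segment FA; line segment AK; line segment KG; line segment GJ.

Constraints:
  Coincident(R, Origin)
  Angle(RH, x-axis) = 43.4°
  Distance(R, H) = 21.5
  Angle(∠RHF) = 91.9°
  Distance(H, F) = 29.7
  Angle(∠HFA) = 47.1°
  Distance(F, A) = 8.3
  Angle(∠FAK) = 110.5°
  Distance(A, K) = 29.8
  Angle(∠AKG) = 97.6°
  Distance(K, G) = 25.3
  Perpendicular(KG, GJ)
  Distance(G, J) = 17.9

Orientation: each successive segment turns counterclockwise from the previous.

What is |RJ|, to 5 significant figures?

51.153

∠AKG = 97.6° gives KG at 56.300° from the x-axis; with |KG| = 25.3, G = (35.930, 36.694). KG is perpendicular to GJ, so GJ runs at 146.30°; with |GJ| = 17.9, J = (21.038, 46.626). Then |RJ| = |J − R| = 51.153.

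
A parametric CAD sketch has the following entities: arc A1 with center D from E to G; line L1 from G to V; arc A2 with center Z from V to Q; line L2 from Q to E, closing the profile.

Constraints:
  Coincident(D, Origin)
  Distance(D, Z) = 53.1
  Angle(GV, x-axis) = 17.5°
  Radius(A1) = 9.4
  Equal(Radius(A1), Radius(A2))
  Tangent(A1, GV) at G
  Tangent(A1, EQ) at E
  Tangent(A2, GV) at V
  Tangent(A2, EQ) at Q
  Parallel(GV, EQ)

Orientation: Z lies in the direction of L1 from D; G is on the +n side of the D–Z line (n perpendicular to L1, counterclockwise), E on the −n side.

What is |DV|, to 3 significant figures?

53.9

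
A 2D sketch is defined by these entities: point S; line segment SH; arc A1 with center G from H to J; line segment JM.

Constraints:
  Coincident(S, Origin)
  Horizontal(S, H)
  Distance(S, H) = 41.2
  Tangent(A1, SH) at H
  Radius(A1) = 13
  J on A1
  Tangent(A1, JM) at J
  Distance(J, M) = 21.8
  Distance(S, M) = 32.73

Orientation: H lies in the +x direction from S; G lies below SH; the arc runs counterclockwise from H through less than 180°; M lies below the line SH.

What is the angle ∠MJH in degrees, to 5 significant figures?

148.86°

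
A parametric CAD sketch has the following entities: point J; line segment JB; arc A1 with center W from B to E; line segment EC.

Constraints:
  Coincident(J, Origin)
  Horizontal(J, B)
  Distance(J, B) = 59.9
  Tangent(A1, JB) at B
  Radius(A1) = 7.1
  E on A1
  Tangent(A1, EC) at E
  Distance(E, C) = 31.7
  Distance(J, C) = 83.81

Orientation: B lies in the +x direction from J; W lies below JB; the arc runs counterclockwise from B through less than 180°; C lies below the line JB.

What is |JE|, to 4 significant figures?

55.93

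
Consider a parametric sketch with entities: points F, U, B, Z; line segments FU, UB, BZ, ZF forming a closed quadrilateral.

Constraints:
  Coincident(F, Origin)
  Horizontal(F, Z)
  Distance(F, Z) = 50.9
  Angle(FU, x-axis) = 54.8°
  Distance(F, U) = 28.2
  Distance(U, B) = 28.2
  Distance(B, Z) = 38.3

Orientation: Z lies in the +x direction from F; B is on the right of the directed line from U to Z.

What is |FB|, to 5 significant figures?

13.841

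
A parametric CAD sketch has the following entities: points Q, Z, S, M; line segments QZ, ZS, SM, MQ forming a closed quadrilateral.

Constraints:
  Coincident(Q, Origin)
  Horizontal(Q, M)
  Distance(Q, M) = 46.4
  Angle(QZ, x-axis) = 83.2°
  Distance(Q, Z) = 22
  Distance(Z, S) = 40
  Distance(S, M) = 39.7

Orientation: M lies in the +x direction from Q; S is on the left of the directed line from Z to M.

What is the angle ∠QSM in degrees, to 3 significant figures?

55.9°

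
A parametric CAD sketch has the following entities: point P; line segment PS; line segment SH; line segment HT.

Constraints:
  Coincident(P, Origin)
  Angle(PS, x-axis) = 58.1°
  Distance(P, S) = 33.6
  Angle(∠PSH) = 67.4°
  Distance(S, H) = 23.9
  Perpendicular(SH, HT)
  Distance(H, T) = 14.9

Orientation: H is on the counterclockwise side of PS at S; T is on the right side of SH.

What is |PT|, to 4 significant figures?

47.22

∠PSH = 67.4°, so SH runs at 58.1° + (180° − 67.4°) = 170.7° from the x-axis; with |SH| = 23.9, H = S + 23.9·(cos 170.7°, sin 170.7°) = (-5.830, 32.39). The perpendicularity gives HT at right angles to SH; with |HT| = 14.9 on the right of SH, T = H + 14.9·(0.1616, 0.9869) = (-3.422, 47.09). Then |PT| = |T − P| = 47.22.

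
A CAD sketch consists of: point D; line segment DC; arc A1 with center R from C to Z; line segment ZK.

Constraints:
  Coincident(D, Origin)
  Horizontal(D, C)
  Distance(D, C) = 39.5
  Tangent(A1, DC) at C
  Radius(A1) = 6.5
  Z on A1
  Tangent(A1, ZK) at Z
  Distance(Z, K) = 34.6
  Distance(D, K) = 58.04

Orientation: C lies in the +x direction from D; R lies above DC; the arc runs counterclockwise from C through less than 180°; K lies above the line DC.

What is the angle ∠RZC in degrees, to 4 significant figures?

40.39°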